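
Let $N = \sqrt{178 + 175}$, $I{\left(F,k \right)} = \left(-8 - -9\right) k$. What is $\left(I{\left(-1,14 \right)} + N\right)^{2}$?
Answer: $\left(14 + \sqrt{353}\right)^{2} \approx 1075.1$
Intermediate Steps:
$I{\left(F,k \right)} = k$ ($I{\left(F,k \right)} = \left(-8 + 9\right) k = 1 k = k$)
$N = \sqrt{353} \approx 18.788$
$\left(I{\left(-1,14 \right)} + N\right)^{2} = \left(14 + \sqrt{353}\right)^{2}$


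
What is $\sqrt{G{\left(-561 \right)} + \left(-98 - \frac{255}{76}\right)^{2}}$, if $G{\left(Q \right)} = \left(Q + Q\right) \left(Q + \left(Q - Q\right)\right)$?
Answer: $\frac{\sqrt{3694993201}}{76} \approx 799.82$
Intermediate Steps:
$G{\left(Q \right)} = 2 Q^{2}$ ($G{\left(Q \right)} = 2 Q \left(Q + 0\right) = 2 Q Q = 2 Q^{2}$)
$\sqrt{G{\left(-561 \right)} + \left(-98 - \frac{255}{76}\right)^{2}} = \sqrt{2 \left(-561\right)^{2} + \left(-98 - \frac{255}{76}\right)^{2}} = \sqrt{2 \cdot 314721 + \left(-98 - \frac{255}{76}\right)^{2}} = \sqrt{629442 + \left(-98 - \frac{255}{76}\right)^{2}} = \sqrt{629442 + \left(- \frac{7703}{76}\right)^{2}} = \sqrt{629442 + \frac{59336209}{5776}} = \sqrt{\frac{3694993201}{5776}} = \frac{\sqrt{3694993201}}{76}$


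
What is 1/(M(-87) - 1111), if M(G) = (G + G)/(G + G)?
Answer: -1/1110 ≈ -0.00090090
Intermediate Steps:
M(G) = 1 (M(G) = (2*G)/((2*G)) = (2*G)*(1/(2*G)) = 1)
1/(M(-87) - 1111) = 1/(1 - 1111) = 1/(-1110) = -1/1110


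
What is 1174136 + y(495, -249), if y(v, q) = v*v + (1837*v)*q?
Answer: -225000274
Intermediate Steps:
y(v, q) = v² + 1837*q*v
1174136 + y(495, -249) = 1174136 + 495*(495 + 1837*(-249)) = 1174136 + 495*(495 - 457413) = 1174136 + 495*(-456918) = 1174136 - 226174410 = -225000274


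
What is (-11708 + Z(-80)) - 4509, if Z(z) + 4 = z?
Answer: -16301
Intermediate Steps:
Z(z) = -4 + z
(-11708 + Z(-80)) - 4509 = (-11708 + (-4 - 80)) - 4509 = (-11708 - 84) - 4509 = -11792 - 4509 = -16301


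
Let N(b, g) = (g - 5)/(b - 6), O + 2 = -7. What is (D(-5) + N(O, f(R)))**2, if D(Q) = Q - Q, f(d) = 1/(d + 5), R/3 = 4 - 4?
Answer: 64/625 ≈ 0.10240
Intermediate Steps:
O = -9 (O = -2 - 7 = -9)
R = 0 (R = 3*(4 - 4) = 3*0 = 0)
f(d) = 1/(5 + d)
D(Q) = 0
N(b, g) = (-5 + g)/(-6 + b)
(D(-5) + N(O, f(R)))**2 = (0 + (-5 + 1/(5 + 0))/(-6 - 9))**2 = (0 + (-5 + 1/5)/(-15))**2 = (0 - (-5 + 1/5)/15)**2 = (0 - 1/15*(-24/5))**2 = (0 + 8/25)**2 = (8/25)**2 = 64/625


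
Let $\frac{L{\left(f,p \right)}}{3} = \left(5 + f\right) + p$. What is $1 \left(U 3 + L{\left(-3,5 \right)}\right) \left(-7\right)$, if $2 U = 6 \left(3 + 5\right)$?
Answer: $-651$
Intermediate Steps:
$U = 24$ ($U = \frac{6 \left(3 + 5\right)}{2} = \frac{6 \cdot 8}{2} = \frac{1}{2} \cdot 48 = 24$)
$L{\left(f,p \right)} = 15 + 3 f + 3 p$ ($L{\left(f,p \right)} = 3 \left(\left(5 + f\right) + p\right) = 3 \left(5 + f + p\right) = 15 + 3 f + 3 p$)
$1 \left(U 3 + L{\left(-3,5 \right)}\right) \left(-7\right) = 1 \left(24 \cdot 3 + \left(15 + 3 \left(-3\right) + 3 \cdot 5\right)\right) \left(-7\right) = 1 \left(72 + \left(15 - 9 + 15\right)\right) \left(-7\right) = 1 \left(72 + 21\right) \left(-7\right) = 1 \cdot 93 \left(-7\right) = 93 \left(-7\right) = -651$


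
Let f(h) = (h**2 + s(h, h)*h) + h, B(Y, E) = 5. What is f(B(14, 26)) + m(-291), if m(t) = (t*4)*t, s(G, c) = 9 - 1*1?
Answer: 338794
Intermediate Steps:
s(G, c) = 8 (s(G, c) = 9 - 1 = 8)
f(h) = h**2 + 9*h (f(h) = (h**2 + 8*h) + h = h**2 + 9*h)
m(t) = 4*t**2 (m(t) = (4*t)*t = 4*t**2)
f(B(14, 26)) + m(-291) = 5*(9 + 5) + 4*(-291)**2 = 5*14 + 4*84681 = 70 + 338724 = 338794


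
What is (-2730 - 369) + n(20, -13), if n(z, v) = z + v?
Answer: -3092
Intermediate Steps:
n(z, v) = v + z
(-2730 - 369) + n(20, -13) = (-2730 - 369) + (-13 + 20) = -3099 + 7 = -3092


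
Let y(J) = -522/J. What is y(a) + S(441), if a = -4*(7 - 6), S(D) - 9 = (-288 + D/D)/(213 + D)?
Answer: 45473/327 ≈ 139.06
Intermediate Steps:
S(D) = 9 - 287/(213 + D) (S(D) = 9 + (-288 + D/D)/(213 + D) = 9 + (-288 + 1)/(213 + D) = 9 - 287/(213 + D))
a = -4 (a = -4*1 = -4)
y(a) + S(441) = -522/(-4) + (1630 + 9*441)/(213 + 441) = -522*(-¼) + (1630 + 3969)/654 = 261/2 + (1/654)*5599 = 261/2 + 5599/654 = 45473/327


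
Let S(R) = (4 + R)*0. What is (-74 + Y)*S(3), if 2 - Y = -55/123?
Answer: 0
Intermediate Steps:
S(R) = 0
Y = 301/123 (Y = 2 - (-55)/123 = 2 - 1*(-55/123) = 2 + 55/123 = 301/123 ≈ 2.4472)
(-74 + Y)*S(3) = (-74 + 301/123)*0 = -8801/123*0 = 0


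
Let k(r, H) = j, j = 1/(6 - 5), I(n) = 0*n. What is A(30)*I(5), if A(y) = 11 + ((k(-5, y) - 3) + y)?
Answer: 0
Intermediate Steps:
I(n) = 0
j = 1 (j = 1/1 = 1)
k(r, H) = 1
A(y) = 9 + y (A(y) = 11 + ((1 - 3) + y) = 11 + (-2 + y) = 9 + y)
A(30)*I(5) = (9 + 30)*0 = 39*0 = 0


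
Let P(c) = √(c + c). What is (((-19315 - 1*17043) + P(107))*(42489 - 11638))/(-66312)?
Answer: 560840329/33156 - 30851*√214/66312 ≈ 16908.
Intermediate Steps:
P(c) = √2*√c (P(c) = √(2*c) = √2*√c)
(((-19315 - 1*17043) + P(107))*(42489 - 11638))/(-66312) = (((-19315 - 1*17043) + √2*√107)*(42489 - 11638))/(-66312) = (((-19315 - 17043) + √214)*30851)*(-1/66312) = ((-36358 + √214)*30851)*(-1/66312) = (-1121680658 + 30851*√214)*(-1/66312) = 560840329/33156 - 30851*√214/66312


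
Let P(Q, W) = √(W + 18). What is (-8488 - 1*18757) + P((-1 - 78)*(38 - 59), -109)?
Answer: -27245 + I*√91 ≈ -27245.0 + 9.5394*I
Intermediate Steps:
P(Q, W) = √(18 + W)
(-8488 - 1*18757) + P((-1 - 78)*(38 - 59), -109) = (-8488 - 1*18757) + √(18 - 109) = (-8488 - 18757) + √(-91) = -27245 + I*√91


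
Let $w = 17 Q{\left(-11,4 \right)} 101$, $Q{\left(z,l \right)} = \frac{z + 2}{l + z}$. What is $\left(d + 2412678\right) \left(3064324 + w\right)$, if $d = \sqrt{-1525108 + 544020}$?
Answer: $\frac{51789872810838}{7} + \frac{85862884 i \sqrt{61318}}{7} \approx 7.3986 \cdot 10^{12} + 3.0374 \cdot 10^{9} i$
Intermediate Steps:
$d = 4 i \sqrt{61318}$ ($d = \sqrt{-981088} = 4 i \sqrt{61318} \approx 990.5 i$)
$Q{\left(z,l \right)} = \frac{2 + z}{l + z}$
$w = \frac{15453}{7}$ ($w = 17 \frac{2 - 11}{4 - 11} \cdot 101 = 17 \frac{1}{-7} \left(-9\right) 101 = 17 \left(\left(- \frac{1}{7}\right) \left(-9\right)\right) 101 = 17 \cdot \frac{9}{7} \cdot 101 = \frac{153}{7} \cdot 101 = \frac{15453}{7} \approx 2207.6$)
$\left(d + 2412678\right) \left(3064324 + w\right) = \left(4 i \sqrt{61318} + 2412678\right) \left(3064324 + \frac{15453}{7}\right) = \left(2412678 + 4 i \sqrt{61318}\right) \frac{21465721}{7} = \frac{51789872810838}{7} + \frac{85862884 i \sqrt{61318}}{7}$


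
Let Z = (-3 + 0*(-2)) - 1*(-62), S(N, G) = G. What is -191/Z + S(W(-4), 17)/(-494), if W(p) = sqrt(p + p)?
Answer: -95357/29146 ≈ -3.2717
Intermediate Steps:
W(p) = sqrt(2)*sqrt(p) (W(p) = sqrt(2*p) = sqrt(2)*sqrt(p))
Z = 59 (Z = (-3 + 0) + 62 = -3 + 62 = 59)
-191/Z + S(W(-4), 17)/(-494) = -191/59 + 17/(-494) = -191*1/59 + 17*(-1/494) = -191/59 - 17/494 = -95357/29146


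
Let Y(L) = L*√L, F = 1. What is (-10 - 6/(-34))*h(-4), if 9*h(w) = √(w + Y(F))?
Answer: -167*I*√3/153 ≈ -1.8905*I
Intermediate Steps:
Y(L) = L^(3/2)
h(w) = √(1 + w)/9 (h(w) = √(w + 1^(3/2))/9 = √(w + 1)/9 = √(1 + w)/9)
(-10 - 6/(-34))*h(-4) = (-10 - 6/(-34))*(√(1 - 4)/9) = (-10 - 6*(-1/34))*(√(-3)/9) = (-10 + 3/17)*((I*√3)/9) = -167*I*√3/153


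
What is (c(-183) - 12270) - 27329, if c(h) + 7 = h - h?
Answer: -39606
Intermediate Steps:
c(h) = -7 (c(h) = -7 + (h - h) = -7 + 0 = -7)
(c(-183) - 12270) - 27329 = (-7 - 12270) - 27329 = -12277 - 27329 = -39606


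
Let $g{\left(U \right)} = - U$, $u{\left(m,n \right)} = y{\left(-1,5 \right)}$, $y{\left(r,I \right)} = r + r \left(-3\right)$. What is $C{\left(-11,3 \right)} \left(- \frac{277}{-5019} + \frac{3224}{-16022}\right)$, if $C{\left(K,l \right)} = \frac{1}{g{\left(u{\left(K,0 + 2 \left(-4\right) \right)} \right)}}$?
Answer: $\frac{5871581}{80414418} \approx 0.073017$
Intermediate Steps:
$y{\left(r,I \right)} = - 2 r$ ($y{\left(r,I \right)} = r - 3 r = - 2 r$)
$u{\left(m,n \right)} = 2$ ($u{\left(m,n \right)} = \left(-2\right) \left(-1\right) = 2$)
$C{\left(K,l \right)} = - \frac{1}{2}$ ($C{\left(K,l \right)} = \frac{1}{\left(-1\right) 2} = \frac{1}{-2} = - \frac{1}{2}$)
$C{\left(-11,3 \right)} \left(- \frac{277}{-5019} + \frac{3224}{-16022}\right) = - \frac{- \frac{277}{-5019} + \frac{3224}{-16022}}{2} = - \frac{\left(-277\right) \left(- \frac{1}{5019}\right) + 3224 \left(- \frac{1}{16022}\right)}{2} = - \frac{\frac{277}{5019} - \frac{1612}{8011}}{2} = \left(- \frac{1}{2}\right) \left(- \frac{5871581}{40207209}\right) = \frac{5871581}{80414418}$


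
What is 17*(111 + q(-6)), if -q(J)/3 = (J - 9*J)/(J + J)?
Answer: 2091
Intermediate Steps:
q(J) = 12 (q(J) = -3*(J - 9*J)/(J + J) = -3*(-8*J)/(2*J) = -3*(-8*J)*1/(2*J) = -3*(-4) = 12)
17*(111 + q(-6)) = 17*(111 + 12) = 17*123 = 2091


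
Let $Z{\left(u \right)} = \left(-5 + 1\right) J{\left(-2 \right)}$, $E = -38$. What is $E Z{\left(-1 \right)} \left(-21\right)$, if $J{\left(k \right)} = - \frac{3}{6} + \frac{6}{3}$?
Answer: $-4788$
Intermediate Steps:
$J{\left(k \right)} = \frac{3}{2}$ ($J{\left(k \right)} = \left(-3\right) \frac{1}{6} + 6 \cdot \frac{1}{3} = - \frac{1}{2} + 2 = \frac{3}{2}$)
$Z{\left(u \right)} = -6$ ($Z{\left(u \right)} = \left(-5 + 1\right) \frac{3}{2} = \left(-4\right) \frac{3}{2} = -6$)
$E Z{\left(-1 \right)} \left(-21\right) = \left(-38\right) \left(-6\right) \left(-21\right) = 228 \left(-21\right) = -4788$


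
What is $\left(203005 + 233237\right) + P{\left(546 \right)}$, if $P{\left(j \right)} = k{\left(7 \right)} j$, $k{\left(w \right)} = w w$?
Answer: $462996$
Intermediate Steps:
$k{\left(w \right)} = w^{2}$
$P{\left(j \right)} = 49 j$ ($P{\left(j \right)} = 7^{2} j = 49 j$)
$\left(203005 + 233237\right) + P{\left(546 \right)} = \left(203005 + 233237\right) + 49 \cdot 546 = 436242 + 26754 = 462996$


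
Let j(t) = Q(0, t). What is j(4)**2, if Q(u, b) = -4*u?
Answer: 0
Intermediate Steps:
j(t) = 0 (j(t) = -4*0 = 0)
j(4)**2 = 0**2 = 0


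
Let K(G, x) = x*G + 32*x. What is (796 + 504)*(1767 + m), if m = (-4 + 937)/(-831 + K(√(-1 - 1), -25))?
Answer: 2037182989400/887137 + 10107500*I*√2/887137 ≈ 2.2964e+6 + 16.113*I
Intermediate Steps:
K(G, x) = 32*x + G*x (K(G, x) = G*x + 32*x = 32*x + G*x)
m = 933/(-1631 - 25*I*√2) (m = (-4 + 937)/(-831 - 25*(32 + √(-1 - 1))) = 933/(-831 - 25*(32 + √(-2))) = 933/(-831 - 25*(32 + I*√2)) = 933/(-831 + (-800 - 25*I*√2)) = 933/(-1631 - 25*I*√2) ≈ -0.57177 + 0.012394*I)
(796 + 504)*(1767 + m) = (796 + 504)*(1767 + (-507241/887137 + 7775*I*√2/887137)) = 1300*(1567063838/887137 + 7775*I*√2/887137) = 2037182989400/887137 + 10107500*I*√2/887137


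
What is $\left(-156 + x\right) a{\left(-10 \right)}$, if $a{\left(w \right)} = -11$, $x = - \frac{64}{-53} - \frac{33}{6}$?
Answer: $\frac{186901}{106} \approx 1763.2$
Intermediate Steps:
$x = - \frac{455}{106}$ ($x = \left(-64\right) \left(- \frac{1}{53}\right) - \frac{11}{2} = \frac{64}{53} - \frac{11}{2} = - \frac{455}{106} \approx -4.2924$)
$\left(-156 + x\right) a{\left(-10 \right)} = \left(-156 - \frac{455}{106}\right) \left(-11\right) = \left(- \frac{16991}{106}\right) \left(-11\right) = \frac{186901}{106}$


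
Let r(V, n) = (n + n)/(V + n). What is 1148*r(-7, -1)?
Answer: 287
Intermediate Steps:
r(V, n) = 2*n/(V + n) (r(V, n) = (2*n)/(V + n) = 2*n/(V + n))
1148*r(-7, -1) = 1148*(2*(-1)/(-7 - 1)) = 1148*(2*(-1)/(-8)) = 1148*(2*(-1)*(-⅛)) = 1148*(¼) = 287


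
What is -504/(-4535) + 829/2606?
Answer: 5072939/11818210 ≈ 0.42925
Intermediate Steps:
-504/(-4535) + 829/2606 = -504*(-1/4535) + 829*(1/2606) = 504/4535 + 829/2606 = 5072939/11818210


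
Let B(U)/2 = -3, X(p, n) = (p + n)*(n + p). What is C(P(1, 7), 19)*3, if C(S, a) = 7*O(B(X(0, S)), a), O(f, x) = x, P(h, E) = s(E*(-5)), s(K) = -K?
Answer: 399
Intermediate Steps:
P(h, E) = 5*E (P(h, E) = -E*(-5) = -(-5)*E = 5*E)
X(p, n) = (n + p)² (X(p, n) = (n + p)*(n + p) = (n + p)²)
B(U) = -6 (B(U) = 2*(-3) = -6)
C(S, a) = 7*a
C(P(1, 7), 19)*3 = (7*19)*3 = 133*3 = 399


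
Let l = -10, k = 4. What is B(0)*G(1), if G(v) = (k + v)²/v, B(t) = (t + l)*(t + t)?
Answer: 0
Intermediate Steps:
B(t) = 2*t*(-10 + t) (B(t) = (t - 10)*(t + t) = (-10 + t)*(2*t) = 2*t*(-10 + t))
G(v) = (4 + v)²/v
B(0)*G(1) = (2*0*(-10 + 0))*((4 + 1)²/1) = (2*0*(-10))*(1*5²) = 0*(1*25) = 0*25 = 0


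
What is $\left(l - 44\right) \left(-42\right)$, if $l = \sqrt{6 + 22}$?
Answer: $1848 - 84 \sqrt{7} \approx 1625.8$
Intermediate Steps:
$l = 2 \sqrt{7}$ ($l = \sqrt{28} = 2 \sqrt{7} \approx 5.2915$)
$\left(l - 44\right) \left(-42\right) = \left(2 \sqrt{7} - 44\right) \left(-42\right) = \left(-44 + 2 \sqrt{7}\right) \left(-42\right) = 1848 - 84 \sqrt{7}$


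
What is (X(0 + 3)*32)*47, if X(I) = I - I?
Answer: 0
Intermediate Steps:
X(I) = 0
(X(0 + 3)*32)*47 = (0*32)*47 = 0*47 = 0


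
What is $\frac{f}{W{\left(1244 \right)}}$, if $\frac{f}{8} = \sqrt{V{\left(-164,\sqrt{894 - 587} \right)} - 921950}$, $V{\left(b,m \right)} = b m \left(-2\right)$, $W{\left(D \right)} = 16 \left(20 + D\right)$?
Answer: $\frac{\sqrt{-921950 + 328 \sqrt{307}}}{2528} \approx 0.37863 i$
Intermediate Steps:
$W{\left(D \right)} = 320 + 16 D$
$V{\left(b,m \right)} = - 2 b m$
$f = 8 \sqrt{-921950 + 328 \sqrt{307}}$ ($f = 8 \sqrt{\left(-2\right) \left(-164\right) \sqrt{894 - 587} - 921950} = 8 \sqrt{\left(-2\right) \left(-164\right) \sqrt{307} - 921950} = 8 \sqrt{328 \sqrt{307} - 921950} = 8 \sqrt{-921950 + 328 \sqrt{307}} \approx 7657.5 i$)
$\frac{f}{W{\left(1244 \right)}} = \frac{8 \sqrt{-921950 + 328 \sqrt{307}}}{320 + 16 \cdot 1244} = \frac{8 \sqrt{-921950 + 328 \sqrt{307}}}{320 + 19904} = \frac{8 \sqrt{-921950 + 328 \sqrt{307}}}{20224} = 8 \sqrt{-921950 + 328 \sqrt{307}} \cdot \frac{1}{20224} = \frac{\sqrt{-921950 + 328 \sqrt{307}}}{2528}$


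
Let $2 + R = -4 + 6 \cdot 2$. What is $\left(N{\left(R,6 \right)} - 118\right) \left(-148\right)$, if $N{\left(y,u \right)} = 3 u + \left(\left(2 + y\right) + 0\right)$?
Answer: $13616$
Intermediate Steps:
$R = 6$ ($R = -2 + \left(-4 + 6 \cdot 2\right) = -2 + \left(-4 + 12\right) = -2 + 8 = 6$)
$N{\left(y,u \right)} = 2 + y + 3 u$ ($N{\left(y,u \right)} = 3 u + \left(2 + y\right) = 2 + y + 3 u$)
$\left(N{\left(R,6 \right)} - 118\right) \left(-148\right) = \left(\left(2 + 6 + 3 \cdot 6\right) - 118\right) \left(-148\right) = \left(\left(2 + 6 + 18\right) - 118\right) \left(-148\right) = \left(26 - 118\right) \left(-148\right) = \left(-92\right) \left(-148\right) = 13616$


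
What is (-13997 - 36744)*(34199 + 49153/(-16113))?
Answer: -27958257206494/16113 ≈ -1.7351e+9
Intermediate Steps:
(-13997 - 36744)*(34199 + 49153/(-16113)) = -50741*(34199 + 49153*(-1/16113)) = -50741*(34199 - 49153/16113) = -50741*550999334/16113 = -27958257206494/16113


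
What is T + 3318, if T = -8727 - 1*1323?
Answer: -6732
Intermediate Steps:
T = -10050 (T = -8727 - 1323 = -10050)
T + 3318 = -10050 + 3318 = -6732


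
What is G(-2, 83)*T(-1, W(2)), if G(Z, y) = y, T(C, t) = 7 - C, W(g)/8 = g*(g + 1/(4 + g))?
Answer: 664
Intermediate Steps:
W(g) = 8*g*(g + 1/(4 + g)) (W(g) = 8*(g*(g + 1/(4 + g))) = 8*g*(g + 1/(4 + g)))
G(-2, 83)*T(-1, W(2)) = 83*(7 - 1*(-1)) = 83*(7 + 1) = 83*8 = 664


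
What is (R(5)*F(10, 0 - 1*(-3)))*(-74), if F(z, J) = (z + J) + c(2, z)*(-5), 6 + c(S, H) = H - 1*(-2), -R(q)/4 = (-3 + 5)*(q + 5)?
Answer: -100640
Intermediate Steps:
R(q) = -40 - 8*q (R(q) = -4*(-3 + 5)*(q + 5) = -8*(5 + q) = -4*(10 + 2*q) = -40 - 8*q)
c(S, H) = -4 + H (c(S, H) = -6 + (H - 1*(-2)) = -6 + (H + 2) = -6 + (2 + H) = -4 + H)
F(z, J) = 20 + J - 4*z (F(z, J) = (z + J) + (-4 + z)*(-5) = (J + z) + (20 - 5*z) = 20 + J - 4*z)
(R(5)*F(10, 0 - 1*(-3)))*(-74) = ((-40 - 8*5)*(20 + (0 - 1*(-3)) - 4*10))*(-74) = ((-40 - 40)*(20 + (0 + 3) - 40))*(-74) = -80*(20 + 3 - 40)*(-74) = -80*(-17)*(-74) = 1360*(-74) = -100640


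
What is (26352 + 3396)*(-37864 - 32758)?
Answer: -2100863256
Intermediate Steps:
(26352 + 3396)*(-37864 - 32758) = 29748*(-70622) = -2100863256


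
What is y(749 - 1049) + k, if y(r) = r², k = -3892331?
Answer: -3802331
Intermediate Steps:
y(749 - 1049) + k = (749 - 1049)² - 3892331 = (-300)² - 3892331 = 90000 - 3892331 = -3802331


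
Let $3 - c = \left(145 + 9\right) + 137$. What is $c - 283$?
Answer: $-571$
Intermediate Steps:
$c = -288$ ($c = 3 - \left(\left(145 + 9\right) + 137\right) = 3 - \left(154 + 137\right) = 3 - 291 = -288$)
$c - 283 = -288 - 283 = -571$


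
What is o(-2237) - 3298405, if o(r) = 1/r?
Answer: -7378531986/2237 ≈ -3.2984e+6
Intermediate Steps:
o(-2237) - 3298405 = 1/(-2237) - 3298405 = -1/2237 - 3298405 = -7378531986/2237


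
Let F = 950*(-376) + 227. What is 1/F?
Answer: -1/356973 ≈ -2.8013e-6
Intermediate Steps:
F = -356973 (F = -357200 + 227 = -356973)
1/F = 1/(-356973) = -1/356973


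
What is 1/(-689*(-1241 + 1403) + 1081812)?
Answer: 1/970194 ≈ 1.0307e-6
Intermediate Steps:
1/(-689*(-1241 + 1403) + 1081812) = 1/(-689*162 + 1081812) = 1/(-111618 + 1081812) = 1/970194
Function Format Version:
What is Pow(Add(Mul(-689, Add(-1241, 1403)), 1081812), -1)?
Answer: Rational(1, 970194) ≈ 1.0307e-6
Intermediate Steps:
Pow(Add(Mul(-689, Add(-1241, 1403)), 1081812), -1) = Pow(Add(Mul(-689, 162), 1081812), -1) = Pow(Add(-111618, 1081812), -1) = Pow(970194, -1) = Rational(1, 970194)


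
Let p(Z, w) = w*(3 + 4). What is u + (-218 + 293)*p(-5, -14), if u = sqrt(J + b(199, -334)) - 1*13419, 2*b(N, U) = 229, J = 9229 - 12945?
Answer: -20769 + 49*I*sqrt(6)/2 ≈ -20769.0 + 60.013*I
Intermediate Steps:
J = -3716
p(Z, w) = 7*w (p(Z, w) = w*7 = 7*w)
b(N, U) = 229/2 (b(N, U) = (1/2)*229 = 229/2)
u = -13419 + 49*I*sqrt(6)/2 (u = sqrt(-3716 + 229/2) - 1*13419 = sqrt(-7203/2) - 13419 = 49*I*sqrt(6)/2 - 13419 = -13419 + 49*I*sqrt(6)/2 ≈ -13419.0 + 60.013*I)
u + (-218 + 293)*p(-5, -14) = (-13419 + 49*I*sqrt(6)/2) + (-218 + 293)*(7*(-14)) = (-13419 + 49*I*sqrt(6)/2) + 75*(-98) = (-13419 + 49*I*sqrt(6)/2) - 7350 = -20769 + 49*I*sqrt(6)/2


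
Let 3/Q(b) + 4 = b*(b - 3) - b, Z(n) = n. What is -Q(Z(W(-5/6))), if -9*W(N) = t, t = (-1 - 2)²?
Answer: -3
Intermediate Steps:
t = 9 (t = (-3)² = 9)
W(N) = -1 (W(N) = -⅑*9 = -1)
Q(b) = 3/(-4 - b + b*(-3 + b)) (Q(b) = 3/(-4 + (b*(b - 3) - b)) = 3/(-4 + (b*(-3 + b) - b)) = 3/(-4 + (-b + b*(-3 + b))) = 3/(-4 - b + b*(-3 + b)))
-Q(Z(W(-5/6))) = -3/(-4 + (-1)² - 4*(-1)) = -3/(-4 + 1 + 4) = -3/1 = -3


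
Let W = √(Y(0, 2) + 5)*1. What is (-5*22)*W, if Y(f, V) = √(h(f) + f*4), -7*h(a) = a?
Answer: -110*√5 ≈ -245.97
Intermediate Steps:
h(a) = -a/7
Y(f, V) = 3*√21*√f/7 (Y(f, V) = √(-f/7 + f*4) = √(-f/7 + 4*f) = √(27*f/7) = 3*√21*√f/7)
W = √5 (W = √(3*√21*√0/7 + 5)*1 = √((3/7)*√21*0 + 5)*1 = √(0 + 5)*1 = √5*1 = √5 ≈ 2.2361)
(-5*22)*W = (-5*22)*√5 = -110*√5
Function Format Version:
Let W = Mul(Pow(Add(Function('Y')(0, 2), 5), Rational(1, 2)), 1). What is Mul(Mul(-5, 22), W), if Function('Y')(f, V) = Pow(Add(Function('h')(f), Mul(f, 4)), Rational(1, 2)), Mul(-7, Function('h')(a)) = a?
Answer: Mul(-110, Pow(5, Rational(1, 2))) ≈ -245.97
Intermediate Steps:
Function('h')(a) = Mul(Rational(-1, 7), a)
Function('Y')(f, V) = Mul(Rational(3, 7), Pow(21, Rational(1, 2)), Pow(f, Rational(1, 2))) (Function('Y')(f, V) = Pow(Add(Mul(Rational(-1, 7), f), Mul(f, 4)), Rational(1, 2)) = Pow(Add(Mul(Rational(-1, 7), f), Mul(4, f)), Rational(1, 2)) = Pow(Mul(Rational(27, 7), f), Rational(1, 2)) = Mul(Rational(3, 7), Pow(21, Rational(1, 2)), Pow(f, Rational(1, 2))))
W = Pow(5, Rational(1, 2)) (W = Mul(Pow(Add(Mul(Rational(3, 7), Pow(21, Rational(1, 2)), Pow(0, Rational(1, 2))), 5), Rational(1, 2)), 1) = Mul(Pow(Add(Mul(Rational(3, 7), Pow(21, Rational(1, 2)), 0), 5), Rational(1, 2)), 1) = Mul(Pow(Add(0, 5), Rational(1, 2)), 1) = Mul(Pow(5, Rational(1, 2)), 1) = Pow(5, Rational(1, 2)) ≈ 2.2361)
Mul(Mul(-5, 22), W) = Mul(Mul(-5, 22), Pow(5, Rational(1, 2))) = Mul(-110, Pow(5, Rational(1, 2)))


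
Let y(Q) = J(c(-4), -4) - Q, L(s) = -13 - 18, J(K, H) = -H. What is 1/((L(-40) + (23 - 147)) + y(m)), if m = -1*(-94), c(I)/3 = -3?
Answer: -1/245 ≈ -0.0040816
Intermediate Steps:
c(I) = -9 (c(I) = 3*(-3) = -9)
L(s) = -31
m = 94
y(Q) = 4 - Q (y(Q) = -1*(-4) - Q = 4 - Q)
1/((L(-40) + (23 - 147)) + y(m)) = 1/((-31 + (23 - 147)) + (4 - 1*94)) = 1/((-31 - 124) + (4 - 94)) = 1/(-155 - 90) = 1/(-245) = -1/245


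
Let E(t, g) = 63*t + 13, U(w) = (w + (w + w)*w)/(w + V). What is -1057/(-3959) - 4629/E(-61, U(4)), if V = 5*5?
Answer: 22374521/15162970 ≈ 1.4756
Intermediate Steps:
V = 25
U(w) = (w + 2*w**2)/(25 + w) (U(w) = (w + (w + w)*w)/(w + 25) = (w + (2*w)*w)/(25 + w) = (w + 2*w**2)/(25 + w))
E(t, g) = 13 + 63*t
-1057/(-3959) - 4629/E(-61, U(4)) = -1057/(-3959) - 4629/(13 + 63*(-61)) = -1057*(-1/3959) - 4629/(13 - 3843) = 1057/3959 - 4629/(-3830) = 1057/3959 - 4629*(-1/3830) = 1057/3959 + 4629/3830 = 22374521/15162970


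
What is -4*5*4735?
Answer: -94700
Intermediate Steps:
-4*5*4735 = -20*4735 = -94700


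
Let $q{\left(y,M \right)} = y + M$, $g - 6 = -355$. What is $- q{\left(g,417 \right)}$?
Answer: $-68$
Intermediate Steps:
$g = -349$ ($g = 6 - 355 = -349$)
$q{\left(y,M \right)} = M + y$
$- q{\left(g,417 \right)} = - (417 - 349) = \left(-1\right) 68 = -68$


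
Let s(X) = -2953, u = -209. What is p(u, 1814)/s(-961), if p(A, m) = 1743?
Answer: -1743/2953 ≈ -0.59025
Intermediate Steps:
p(u, 1814)/s(-961) = 1743/(-2953) = 1743*(-1/2953) = -1743/2953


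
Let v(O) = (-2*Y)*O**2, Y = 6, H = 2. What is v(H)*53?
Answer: -2544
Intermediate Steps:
v(O) = -12*O**2 (v(O) = (-2*6)*O**2 = -12*O**2)
v(H)*53 = -12*2**2*53 = -12*4*53 = -48*53 = -2544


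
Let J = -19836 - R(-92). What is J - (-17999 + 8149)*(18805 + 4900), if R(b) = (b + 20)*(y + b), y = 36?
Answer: 233470382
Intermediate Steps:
R(b) = (20 + b)*(36 + b) (R(b) = (b + 20)*(36 + b) = (20 + b)*(36 + b))
J = -23868 (J = -19836 - (720 + (-92)**2 + 56*(-92)) = -19836 - (720 + 8464 - 5152) = -19836 - 1*4032 = -19836 - 4032 = -23868)
J - (-17999 + 8149)*(18805 + 4900) = -23868 - (-17999 + 8149)*(18805 + 4900) = -23868 - (-9850)*23705 = -23868 - 1*(-233494250) = -23868 + 233494250 = 233470382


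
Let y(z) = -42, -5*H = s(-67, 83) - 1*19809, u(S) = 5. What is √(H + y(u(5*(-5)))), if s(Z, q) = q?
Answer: 2*√24395/5 ≈ 62.476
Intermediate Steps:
H = 19726/5 (H = -(83 - 1*19809)/5 = -(83 - 19809)/5 = -⅕*(-19726) = 19726/5 ≈ 3945.2)
√(H + y(u(5*(-5)))) = √(19726/5 - 42) = √(19516/5) = 2*√24395/5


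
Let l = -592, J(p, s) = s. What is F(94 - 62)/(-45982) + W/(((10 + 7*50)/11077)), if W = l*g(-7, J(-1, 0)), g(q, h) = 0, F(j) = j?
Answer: -16/22991 ≈ -0.00069592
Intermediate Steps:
W = 0 (W = -592*0 = 0)
F(94 - 62)/(-45982) + W/(((10 + 7*50)/11077)) = (94 - 62)/(-45982) + 0/(((10 + 7*50)/11077)) = 32*(-1/45982) + 0/(((10 + 350)*(1/11077))) = -16/22991 + 0/((360*(1/11077))) = -16/22991 + 0/(360/11077) = -16/22991 + 0*(11077/360) = -16/22991 + 0 = -16/22991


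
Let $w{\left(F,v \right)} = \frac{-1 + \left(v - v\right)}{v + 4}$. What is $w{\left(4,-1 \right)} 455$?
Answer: $- \frac{455}{3} \approx -151.67$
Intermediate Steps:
$w{\left(F,v \right)} = - \frac{1}{4 + v}$ ($w{\left(F,v \right)} = \frac{-1 + 0}{4 + v} = - \frac{1}{4 + v}$)
$w{\left(4,-1 \right)} 455 = - \frac{1}{4 - 1} \cdot 455 = - \frac{1}{3} \cdot 455 = \left(-1\right) \frac{1}{3} \cdot 455 = \left(- \frac{1}{3}\right) 455 = - \frac{455}{3}$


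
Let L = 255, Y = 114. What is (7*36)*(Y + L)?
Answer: 92988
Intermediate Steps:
(7*36)*(Y + L) = (7*36)*(114 + 255) = 252*369 = 92988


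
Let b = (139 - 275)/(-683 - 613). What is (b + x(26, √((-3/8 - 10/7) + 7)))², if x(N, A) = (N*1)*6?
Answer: 639533521/26244 ≈ 24369.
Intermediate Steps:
x(N, A) = 6*N (x(N, A) = N*6 = 6*N)
b = 17/162 (b = -136/(-1296) = -136*(-1/1296) = 17/162 ≈ 0.10494)
(b + x(26, √((-3/8 - 10/7) + 7)))² = (17/162 + 6*26)² = (17/162 + 156)² = (25289/162)² = 639533521/26244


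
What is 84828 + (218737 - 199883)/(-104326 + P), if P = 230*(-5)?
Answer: 4473649637/52738 ≈ 84828.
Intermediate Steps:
P = -1150
84828 + (218737 - 199883)/(-104326 + P) = 84828 + (218737 - 199883)/(-104326 - 1150) = 84828 + 18854/(-105476) = 84828 + 18854*(-1/105476) = 84828 - 9427/52738 = 4473649637/52738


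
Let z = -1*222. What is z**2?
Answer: 49284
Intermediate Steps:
z = -222
z**2 = (-222)**2 = 49284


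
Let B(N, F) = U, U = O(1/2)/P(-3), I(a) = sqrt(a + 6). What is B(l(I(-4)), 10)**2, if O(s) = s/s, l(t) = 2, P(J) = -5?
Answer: 1/25 ≈ 0.040000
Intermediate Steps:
I(a) = sqrt(6 + a)
O(s) = 1
U = -1/5 (U = 1/(-5) = 1*(-1/5) = -1/5 ≈ -0.20000)
B(N, F) = -1/5
B(l(I(-4)), 10)**2 = (-1/5)**2 = 1/25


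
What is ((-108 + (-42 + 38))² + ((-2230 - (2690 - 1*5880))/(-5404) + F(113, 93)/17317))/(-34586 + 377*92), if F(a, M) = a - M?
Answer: 146733050094/1146368083 ≈ 128.00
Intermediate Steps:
((-108 + (-42 + 38))² + ((-2230 - (2690 - 1*5880))/(-5404) + F(113, 93)/17317))/(-34586 + 377*92) = ((-108 + (-42 + 38))² + ((-2230 - (2690 - 1*5880))/(-5404) + (113 - 1*93)/17317))/(-34586 + 377*92) = ((-108 - 4)² + ((-2230 - (2690 - 5880))*(-1/5404) + (113 - 93)*(1/17317)))/(-34586 + 34684) = ((-112)² + ((-2230 - 1*(-3190))*(-1/5404) + 20*(1/17317)))/98 = (12544 + ((-2230 + 3190)*(-1/5404) + 20/17317))*(1/98) = (12544 + (960*(-1/5404) + 20/17317))*(1/98) = (12544 + (-240/1351 + 20/17317))*(1/98) = (12544 - 4129060/23395267)*(1/98) = (293466100188/23395267)*(1/98) = 146733050094/1146368083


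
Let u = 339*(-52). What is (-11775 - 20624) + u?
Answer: -50027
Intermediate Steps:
u = -17628
(-11775 - 20624) + u = (-11775 - 20624) - 17628 = -32399 - 17628 = -50027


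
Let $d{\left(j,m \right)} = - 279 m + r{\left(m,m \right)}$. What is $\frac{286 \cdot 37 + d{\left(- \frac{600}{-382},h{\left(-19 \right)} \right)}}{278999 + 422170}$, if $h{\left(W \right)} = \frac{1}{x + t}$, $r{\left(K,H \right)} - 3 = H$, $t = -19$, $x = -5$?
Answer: $\frac{127159}{8414028} \approx 0.015113$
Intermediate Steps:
$r{\left(K,H \right)} = 3 + H$
$h{\left(W \right)} = - \frac{1}{24}$ ($h{\left(W \right)} = \frac{1}{-5 - 19} = \frac{1}{-24} = - \frac{1}{24}$)
$d{\left(j,m \right)} = 3 - 278 m$ ($d{\left(j,m \right)} = - 279 m + \left(3 + m\right) = 3 - 278 m$)
$\frac{286 \cdot 37 + d{\left(- \frac{600}{-382},h{\left(-19 \right)} \right)}}{278999 + 422170} = \frac{286 \cdot 37 + \left(3 - - \frac{139}{12}\right)}{278999 + 422170} = \frac{10582 + \left(3 + \frac{139}{12}\right)}{701169} = \left(10582 + \frac{175}{12}\right) \frac{1}{701169} = \frac{127159}{12} \cdot \frac{1}{701169} = \frac{127159}{8414028}$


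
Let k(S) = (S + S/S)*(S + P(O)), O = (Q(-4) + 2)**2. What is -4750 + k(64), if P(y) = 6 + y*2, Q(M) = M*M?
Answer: 41920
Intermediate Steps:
Q(M) = M**2
O = 324 (O = ((-4)**2 + 2)**2 = (16 + 2)**2 = 18**2 = 324)
P(y) = 6 + 2*y
k(S) = (1 + S)*(654 + S) (k(S) = (S + S/S)*(S + (6 + 2*324)) = (S + 1)*(S + (6 + 648)) = (1 + S)*(S + 654) = (1 + S)*(654 + S))
-4750 + k(64) = -4750 + (654 + 64**2 + 655*64) = -4750 + (654 + 4096 + 41920) = -4750 + 46670 = 41920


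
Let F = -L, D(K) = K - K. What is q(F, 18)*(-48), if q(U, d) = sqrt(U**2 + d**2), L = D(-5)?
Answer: -864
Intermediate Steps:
D(K) = 0
L = 0
F = 0 (F = -1*0 = 0)
q(F, 18)*(-48) = sqrt(0**2 + 18**2)*(-48) = sqrt(0 + 324)*(-48) = sqrt(324)*(-48) = 18*(-48) = -864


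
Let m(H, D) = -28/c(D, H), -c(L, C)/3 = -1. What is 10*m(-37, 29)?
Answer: -280/3 ≈ -93.333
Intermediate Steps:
c(L, C) = 3 (c(L, C) = -3*(-1) = 3)
m(H, D) = -28/3
10*m(-37, 29) = 10*(-28/3) = -280/3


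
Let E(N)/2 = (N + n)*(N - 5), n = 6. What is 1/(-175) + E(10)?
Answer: 27999/175 ≈ 159.99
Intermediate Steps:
E(N) = 2*(-5 + N)*(6 + N) (E(N) = 2*((N + 6)*(N - 5)) = 2*((6 + N)*(-5 + N)) = 2*((-5 + N)*(6 + N)) = 2*(-5 + N)*(6 + N))
1/(-175) + E(10) = 1/(-175) + (-60 + 2*10 + 2*10**2) = -1/175 + (-60 + 20 + 2*100) = -1/175 + (-60 + 20 + 200) = -1/175 + 160 = 27999/175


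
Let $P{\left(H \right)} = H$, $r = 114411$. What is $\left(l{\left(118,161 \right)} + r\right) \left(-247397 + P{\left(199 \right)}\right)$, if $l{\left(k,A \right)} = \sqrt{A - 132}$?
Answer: $-28282170378 - 247198 \sqrt{29} \approx -2.8284 \cdot 10^{10}$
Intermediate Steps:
$l{\left(k,A \right)} = \sqrt{-132 + A}$
$\left(l{\left(118,161 \right)} + r\right) \left(-247397 + P{\left(199 \right)}\right) = \left(\sqrt{-132 + 161} + 114411\right) \left(-247397 + 199\right) = \left(\sqrt{29} + 114411\right) \left(-247198\right) = \left(114411 + \sqrt{29}\right) \left(-247198\right) = -28282170378 - 247198 \sqrt{29}$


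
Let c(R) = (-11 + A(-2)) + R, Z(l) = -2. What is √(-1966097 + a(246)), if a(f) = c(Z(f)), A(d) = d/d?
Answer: I*√1966109 ≈ 1402.2*I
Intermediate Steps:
A(d) = 1
c(R) = -10 + R (c(R) = (-11 + 1) + R = -10 + R)
a(f) = -12 (a(f) = -10 - 2 = -12)
√(-1966097 + a(246)) = √(-1966097 - 12) = √(-1966109) = I*√1966109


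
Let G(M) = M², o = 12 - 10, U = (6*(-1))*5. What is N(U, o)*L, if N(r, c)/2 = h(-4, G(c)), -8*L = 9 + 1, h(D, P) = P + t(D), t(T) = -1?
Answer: -15/2 ≈ -7.5000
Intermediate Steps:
U = -30 (U = -6*5 = -30)
o = 2
h(D, P) = -1 + P (h(D, P) = P - 1 = -1 + P)
L = -5/4 (L = -(9 + 1)/8 = -⅛*10 = -5/4 ≈ -1.2500)
N(r, c) = -2 + 2*c² (N(r, c) = 2*(-1 + c²) = -2 + 2*c²)
N(U, o)*L = (-2 + 2*2²)*(-5/4) = (-2 + 2*4)*(-5/4) = (-2 + 8)*(-5/4) = 6*(-5/4) = -15/2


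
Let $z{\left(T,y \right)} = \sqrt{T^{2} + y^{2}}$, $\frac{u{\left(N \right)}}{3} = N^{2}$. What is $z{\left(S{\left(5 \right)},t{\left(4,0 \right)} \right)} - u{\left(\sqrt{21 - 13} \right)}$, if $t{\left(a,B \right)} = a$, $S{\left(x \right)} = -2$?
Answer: $-24 + 2 \sqrt{5} \approx -19.528$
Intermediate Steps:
$u{\left(N \right)} = 3 N^{2}$
$z{\left(S{\left(5 \right)},t{\left(4,0 \right)} \right)} - u{\left(\sqrt{21 - 13} \right)} = \sqrt{\left(-2\right)^{2} + 4^{2}} - 3 \left(\sqrt{21 - 13}\right)^{2} = \sqrt{4 + 16} - 3 \left(\sqrt{8}\right)^{2} = \sqrt{20} - 3 \left(2 \sqrt{2}\right)^{2} = 2 \sqrt{5} - 3 \cdot 8 = 2 \sqrt{5} - 24 = -24 + 2 \sqrt{5}$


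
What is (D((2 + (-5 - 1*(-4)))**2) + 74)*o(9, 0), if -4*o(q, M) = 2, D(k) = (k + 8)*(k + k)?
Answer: -46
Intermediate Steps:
D(k) = 2*k*(8 + k) (D(k) = (8 + k)*(2*k) = 2*k*(8 + k))
o(q, M) = -1/2 (o(q, M) = -1/4*2 = -1/2)
(D((2 + (-5 - 1*(-4)))**2) + 74)*o(9, 0) = (2*(2 + (-5 - 1*(-4)))**2*(8 + (2 + (-5 - 1*(-4)))**2) + 74)*(-1/2) = (2*(2 + (-5 + 4))**2*(8 + (2 + (-5 + 4))**2) + 74)*(-1/2) = (2*(2 - 1)**2*(8 + (2 - 1)**2) + 74)*(-1/2) = (2*1**2*(8 + 1**2) + 74)*(-1/2) = (2*1*(8 + 1) + 74)*(-1/2) = (2*1*9 + 74)*(-1/2) = (18 + 74)*(-1/2) = 92*(-1/2) = -46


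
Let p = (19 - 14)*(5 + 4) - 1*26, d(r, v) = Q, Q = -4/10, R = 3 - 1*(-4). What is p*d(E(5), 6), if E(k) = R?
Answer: -38/5 ≈ -7.6000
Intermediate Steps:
R = 7 (R = 3 + 4 = 7)
E(k) = 7
Q = -2/5 (Q = -4*1/10 = -2/5 ≈ -0.40000)
d(r, v) = -2/5
p = 19 (p = 5*9 - 26 = 45 - 26 = 19)
p*d(E(5), 6) = 19*(-2/5) = -38/5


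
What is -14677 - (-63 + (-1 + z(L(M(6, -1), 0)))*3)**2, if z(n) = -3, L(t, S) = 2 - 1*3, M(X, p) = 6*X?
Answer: -20302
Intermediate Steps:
L(t, S) = -1 (L(t, S) = 2 - 3 = -1)
-14677 - (-63 + (-1 + z(L(M(6, -1), 0)))*3)**2 = -14677 - (-63 + (-1 - 3)*3)**2 = -14677 - (-63 - 4*3)**2 = -14677 - (-63 - 12)**2 = -14677 - 1*(-75)**2 = -14677 - 1*5625 = -14677 - 5625 = -20302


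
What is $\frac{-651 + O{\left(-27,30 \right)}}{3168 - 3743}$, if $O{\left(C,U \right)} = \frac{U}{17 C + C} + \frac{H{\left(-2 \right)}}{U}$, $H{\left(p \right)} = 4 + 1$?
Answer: $\frac{21089}{18630} \approx 1.132$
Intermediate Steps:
$H{\left(p \right)} = 5$
$O{\left(C,U \right)} = \frac{5}{U} + \frac{U}{18 C}$ ($O{\left(C,U \right)} = \frac{U}{17 C + C} + \frac{5}{U} = \frac{U}{18 C} + \frac{5}{U} = \frac{5}{U} + \frac{U}{18 C}$)
$\frac{-651 + O{\left(-27,30 \right)}}{3168 - 3743} = \frac{-651 + \left(\frac{5}{30} + \frac{1}{18} \cdot 30 \frac{1}{-27}\right)}{3168 - 3743} = \frac{-651 + \left(5 \cdot \frac{1}{30} + \frac{1}{18} \cdot 30 \left(- \frac{1}{27}\right)\right)}{-575} = \left(-651 + \left(\frac{1}{6} - \frac{5}{81}\right)\right) \left(- \frac{1}{575}\right) = \left(-651 + \frac{17}{162}\right) \left(- \frac{1}{575}\right) = \left(- \frac{105445}{162}\right) \left(- \frac{1}{575}\right) = \frac{21089}{18630}$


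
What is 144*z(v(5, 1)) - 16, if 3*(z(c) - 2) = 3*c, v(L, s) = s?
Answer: 416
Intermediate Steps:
z(c) = 2 + c (z(c) = 2 + (3*c)/3 = 2 + c)
144*z(v(5, 1)) - 16 = 144*(2 + 1) - 16 = 144*3 - 16 = 432 - 16 = 416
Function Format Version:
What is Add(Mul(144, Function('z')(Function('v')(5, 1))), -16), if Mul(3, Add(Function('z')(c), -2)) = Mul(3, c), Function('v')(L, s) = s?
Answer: 416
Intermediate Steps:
Function('z')(c) = Add(2, c) (Function('z')(c) = Add(2, Mul(Rational(1, 3), Mul(3, c))) = Add(2, c))
Add(Mul(144, Function('z')(Function('v')(5, 1))), -16) = Add(Mul(144, Add(2, 1)), -16) = Add(Mul(144, 3), -16) = Add(432, -16) = 416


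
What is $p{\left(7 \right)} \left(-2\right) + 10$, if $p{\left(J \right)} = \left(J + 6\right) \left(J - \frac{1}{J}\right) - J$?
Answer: $- \frac{1080}{7} \approx -154.29$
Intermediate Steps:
$p{\left(J \right)} = - J + \left(6 + J\right) \left(J - \frac{1}{J}\right)$ ($p{\left(J \right)} = \left(6 + J\right) \left(J - \frac{1}{J}\right) - J = - J + \left(6 + J\right) \left(J - \frac{1}{J}\right)$)
$p{\left(7 \right)} \left(-2\right) + 10 = \left(-1 + 7^{2} - \frac{6}{7} + 5 \cdot 7\right) \left(-2\right) + 10 = \left(-1 + 49 - \frac{6}{7} + 35\right) \left(-2\right) + 10 = \frac{575}{7} \left(-2\right) + 10 = - \frac{1150}{7} + 10 = - \frac{1080}{7}$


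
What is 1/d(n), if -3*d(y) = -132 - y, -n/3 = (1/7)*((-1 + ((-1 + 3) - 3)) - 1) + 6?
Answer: 7/269 ≈ 0.026022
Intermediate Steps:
n = -117/7 (n = -3*((1/7)*((-1 + ((-1 + 3) - 3)) - 1) + 6) = -3*((1*(⅐))*((-1 + (2 - 3)) - 1) + 6) = -3*(((-1 - 1) - 1)/7 + 6) = -3*((-2 - 1)/7 + 6) = -3*((⅐)*(-3) + 6) = -3*(-3/7 + 6) = -3*39/7 = -117/7 ≈ -16.714)
d(y) = 44 + y/3 (d(y) = -(-132 - y)/3 = 44 + y/3)
1/d(n) = 1/(44 + (⅓)*(-117/7)) = 1/(44 - 39/7) = 1/(269/7) = 7/269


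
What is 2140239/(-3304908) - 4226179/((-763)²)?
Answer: -5071037861641/641338328484 ≈ -7.9070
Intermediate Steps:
2140239/(-3304908) - 4226179/((-763)²) = 2140239*(-1/3304908) - 4226179/582169 = -713413/1101636 - 4226179*1/582169 = -713413/1101636 - 4226179/582169 = -5071037861641/641338328484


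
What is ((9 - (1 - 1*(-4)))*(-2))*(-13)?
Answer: 104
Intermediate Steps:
((9 - (1 - 1*(-4)))*(-2))*(-13) = ((9 - (1 + 4))*(-2))*(-13) = ((9 - 1*5)*(-2))*(-13) = ((9 - 5)*(-2))*(-13) = (4*(-2))*(-13) = -8*(-13) = 104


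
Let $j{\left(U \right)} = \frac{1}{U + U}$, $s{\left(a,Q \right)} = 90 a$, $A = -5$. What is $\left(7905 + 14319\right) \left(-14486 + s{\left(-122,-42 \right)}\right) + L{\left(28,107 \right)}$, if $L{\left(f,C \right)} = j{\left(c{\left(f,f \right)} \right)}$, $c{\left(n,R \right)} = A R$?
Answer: $- \frac{158467787521}{280} \approx -5.6596 \cdot 10^{8}$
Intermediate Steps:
$c{\left(n,R \right)} = - 5 R$
$j{\left(U \right)} = \frac{1}{2 U}$
$L{\left(f,C \right)} = - \frac{1}{10 f}$ ($L{\left(f,C \right)} = \frac{1}{2 \left(- 5 f\right)} = \frac{\left(- \frac{1}{5}\right) \frac{1}{f}}{2} = - \frac{1}{10 f}$)
$\left(7905 + 14319\right) \left(-14486 + s{\left(-122,-42 \right)}\right) + L{\left(28,107 \right)} = \left(7905 + 14319\right) \left(-14486 + 90 \left(-122\right)\right) - \frac{1}{10 \cdot 28} = 22224 \left(-14486 - 10980\right) - \frac{1}{280} = 22224 \left(-25466\right) - \frac{1}{280} = -565956384 - \frac{1}{280} = - \frac{158467787521}{280}$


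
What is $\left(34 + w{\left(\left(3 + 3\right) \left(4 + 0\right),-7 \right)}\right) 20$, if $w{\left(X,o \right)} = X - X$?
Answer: $680$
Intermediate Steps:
$w{\left(X,o \right)} = 0$
$\left(34 + w{\left(\left(3 + 3\right) \left(4 + 0\right),-7 \right)}\right) 20 = \left(34 + 0\right) 20 = 34 \cdot 20 = 680$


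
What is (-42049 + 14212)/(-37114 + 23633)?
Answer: 27837/13481 ≈ 2.0649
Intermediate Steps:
(-42049 + 14212)/(-37114 + 23633) = -27837/(-13481) = -27837*(-1/13481) = 27837/13481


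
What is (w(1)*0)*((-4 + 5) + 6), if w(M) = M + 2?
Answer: 0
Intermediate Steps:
w(M) = 2 + M
(w(1)*0)*((-4 + 5) + 6) = ((2 + 1)*0)*((-4 + 5) + 6) = (3*0)*(1 + 6) = 0*7 = 0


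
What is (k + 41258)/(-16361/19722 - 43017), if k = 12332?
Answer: -211380396/169679527 ≈ -1.2458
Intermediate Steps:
(k + 41258)/(-16361/19722 - 43017) = (12332 + 41258)/(-16361/19722 - 43017) = 53590/(-16361*1/19722 - 43017) = 53590/(-16361/19722 - 43017) = 53590/(-848397635/19722) = 53590*(-19722/848397635) = -211380396/169679527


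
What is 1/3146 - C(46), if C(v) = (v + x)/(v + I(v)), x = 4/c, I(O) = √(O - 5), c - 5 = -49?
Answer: -1328341/1305590 + 101*√41/4565 ≈ -0.87576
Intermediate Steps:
c = -44 (c = 5 - 49 = -44)
I(O) = √(-5 + O)
x = -1/11 (x = 4/(-44) = 4*(-1/44) = -1/11 ≈ -0.090909)
C(v) = (-1/11 + v)/(v + √(-5 + v)) (C(v) = (v - 1/11)/(v + √(-5 + v)) = (-1/11 + v)/(v + √(-5 + v)))
1/3146 - C(46) = 1/3146 - (-1/11 + 46)/(46 + √(-5 + 46)) = 1/3146 - 505/((46 + √41)*11) = 1/3146 - 505/(11*(46 + √41))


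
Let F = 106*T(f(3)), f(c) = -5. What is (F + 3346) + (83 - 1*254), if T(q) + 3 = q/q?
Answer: 2963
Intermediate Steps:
T(q) = -2 (T(q) = -3 + q/q = -3 + 1 = -2)
F = -212 (F = 106*(-2) = -212)
(F + 3346) + (83 - 1*254) = (-212 + 3346) + (83 - 1*254) = 3134 + (83 - 254) = 3134 - 171 = 2963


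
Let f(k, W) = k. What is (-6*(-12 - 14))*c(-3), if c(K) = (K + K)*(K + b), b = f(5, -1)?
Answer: -1872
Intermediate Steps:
b = 5
c(K) = 2*K*(5 + K) (c(K) = (K + K)*(K + 5) = (2*K)*(5 + K) = 2*K*(5 + K))
(-6*(-12 - 14))*c(-3) = (-6*(-12 - 14))*(2*(-3)*(5 - 3)) = (-6*(-26))*(2*(-3)*2) = 156*(-12) = -1872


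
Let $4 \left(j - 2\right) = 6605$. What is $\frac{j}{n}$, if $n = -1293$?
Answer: $- \frac{6613}{5172} \approx -1.2786$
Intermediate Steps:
$j = \frac{6613}{4}$ ($j = 2 + \frac{1}{4} \cdot 6605 = 2 + \frac{6605}{4} = \frac{6613}{4} \approx 1653.3$)
$\frac{j}{n} = \frac{6613}{4 \left(-1293\right)} = \frac{6613}{4} \left(- \frac{1}{1293}\right) = - \frac{6613}{5172}$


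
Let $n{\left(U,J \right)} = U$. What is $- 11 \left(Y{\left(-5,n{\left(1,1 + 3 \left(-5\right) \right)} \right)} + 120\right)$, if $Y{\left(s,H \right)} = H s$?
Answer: $-1265$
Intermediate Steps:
$- 11 \left(Y{\left(-5,n{\left(1,1 + 3 \left(-5\right) \right)} \right)} + 120\right) = - 11 \left(1 \left(-5\right) + 120\right) = - 11 \left(-5 + 120\right) = \left(-11\right) 115 = -1265$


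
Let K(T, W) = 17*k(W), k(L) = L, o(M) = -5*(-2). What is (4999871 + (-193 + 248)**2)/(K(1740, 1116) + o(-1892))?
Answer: 2501448/9491 ≈ 263.56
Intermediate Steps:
o(M) = 10
K(T, W) = 17*W
(4999871 + (-193 + 248)**2)/(K(1740, 1116) + o(-1892)) = (4999871 + (-193 + 248)**2)/(17*1116 + 10) = (4999871 + 55**2)/(18972 + 10) = (4999871 + 3025)/18982 = 5002896*(1/18982) = 2501448/9491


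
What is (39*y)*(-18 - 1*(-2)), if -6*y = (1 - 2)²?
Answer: 104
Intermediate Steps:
y = -⅙ (y = -(1 - 2)²/6 = -⅙*(-1)² = -⅙*1 = -⅙ ≈ -0.16667)
(39*y)*(-18 - 1*(-2)) = (39*(-⅙))*(-18 - 1*(-2)) = -13*(-18 + 2)/2 = -13/2*(-16) = 104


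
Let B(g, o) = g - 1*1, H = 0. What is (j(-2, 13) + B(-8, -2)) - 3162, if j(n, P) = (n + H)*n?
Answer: -3167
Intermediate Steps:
j(n, P) = n² (j(n, P) = (n + 0)*n = n*n = n²)
B(g, o) = -1 + g (B(g, o) = g - 1 = -1 + g)
(j(-2, 13) + B(-8, -2)) - 3162 = ((-2)² + (-1 - 8)) - 3162 = (4 - 9) - 3162 = -5 - 3162 = -3167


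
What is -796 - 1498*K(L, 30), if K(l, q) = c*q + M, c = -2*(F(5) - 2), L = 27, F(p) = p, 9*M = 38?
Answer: 2362672/9 ≈ 2.6252e+5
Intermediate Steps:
M = 38/9 (M = (⅑)*38 = 38/9 ≈ 4.2222)
c = -6 (c = -2*(5 - 2) = -2*3 = -6)
K(l, q) = 38/9 - 6*q (K(l, q) = -6*q + 38/9 = 38/9 - 6*q)
-796 - 1498*K(L, 30) = -796 - 1498*(38/9 - 6*30) = -796 - 1498*(38/9 - 180) = -796 - 1498*(-1582/9) = -796 + 2369836/9 = 2362672/9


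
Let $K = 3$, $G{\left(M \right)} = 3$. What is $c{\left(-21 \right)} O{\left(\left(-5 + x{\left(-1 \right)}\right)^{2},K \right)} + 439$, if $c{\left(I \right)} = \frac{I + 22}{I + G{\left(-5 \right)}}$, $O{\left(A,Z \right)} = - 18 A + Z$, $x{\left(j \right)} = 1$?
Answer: $\frac{2729}{6} \approx 454.83$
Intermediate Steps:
$O{\left(A,Z \right)} = Z - 18 A$
$c{\left(I \right)} = \frac{22 + I}{3 + I}$ ($c{\left(I \right)} = \frac{I + 22}{I + 3} = \frac{22 + I}{3 + I}$)
$c{\left(-21 \right)} O{\left(\left(-5 + x{\left(-1 \right)}\right)^{2},K \right)} + 439 = \frac{22 - 21}{3 - 21} \left(3 - 18 \left(-5 + 1\right)^{2}\right) + 439 = \frac{1}{-18} \cdot 1 \left(3 - 18 \left(-4\right)^{2}\right) + 439 = \left(- \frac{1}{18}\right) 1 \left(3 - 288\right) + 439 = - \frac{3 - 288}{18} + 439 = \left(- \frac{1}{18}\right) \left(-285\right) + 439 = \frac{95}{6} + 439 = \frac{2729}{6}$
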